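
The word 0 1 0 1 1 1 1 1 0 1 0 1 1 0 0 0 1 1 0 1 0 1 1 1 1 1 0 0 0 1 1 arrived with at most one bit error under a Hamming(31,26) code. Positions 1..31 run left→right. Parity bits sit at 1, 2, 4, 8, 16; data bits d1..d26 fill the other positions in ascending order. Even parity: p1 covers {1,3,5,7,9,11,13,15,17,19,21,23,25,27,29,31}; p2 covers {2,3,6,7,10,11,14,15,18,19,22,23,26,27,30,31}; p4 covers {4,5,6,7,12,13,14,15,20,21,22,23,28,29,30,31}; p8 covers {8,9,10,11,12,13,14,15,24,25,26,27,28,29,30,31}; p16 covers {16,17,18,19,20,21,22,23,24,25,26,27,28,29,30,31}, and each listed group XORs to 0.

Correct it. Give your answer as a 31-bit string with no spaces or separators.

s1 (pos 1,3,5,7,9,11,13,15,17,19,21,23,25,27,29,31): 0⊕0⊕1⊕1⊕0⊕0⊕1⊕0⊕1⊕0⊕0⊕1⊕1⊕0⊕0⊕1 = 1
s2 (pos 2,3,6,7,10,11,14,15,18,19,22,23,26,27,30,31): 1⊕0⊕1⊕1⊕1⊕0⊕0⊕0⊕1⊕0⊕1⊕1⊕1⊕0⊕1⊕1 = 0
s4 (pos 4,5,6,7,12,13,14,15,20,21,22,23,28,29,30,31): 1⊕1⊕1⊕1⊕1⊕1⊕0⊕0⊕1⊕0⊕1⊕1⊕0⊕0⊕1⊕1 = 1
s8 (pos 8,9,10,11,12,13,14,15,24,25,26,27,28,29,30,31): 1⊕0⊕1⊕0⊕1⊕1⊕0⊕0⊕1⊕1⊕1⊕0⊕0⊕0⊕1⊕1 = 1
s16 (pos 16,17,18,19,20,21,22,23,24,25,26,27,28,29,30,31): 0⊕1⊕1⊕0⊕1⊕0⊕1⊕1⊕1⊕1⊕1⊕0⊕0⊕0⊕1⊕1 = 0
Syndrome s16…s1 = 01101 → error at position 13.
Flip position 13: 0101111101011000110101111100011 → 0101111101010000110101111100011

0101111101010000110101111100011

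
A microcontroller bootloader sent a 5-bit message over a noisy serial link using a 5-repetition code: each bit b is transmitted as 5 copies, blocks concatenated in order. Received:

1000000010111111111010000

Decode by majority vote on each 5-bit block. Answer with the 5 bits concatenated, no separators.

Block 1 (10000): 1 one → 0
Block 2 (00010): 1 one → 0
Block 3 (11111): 5 ones → 1
Block 4 (11110): 4 ones → 1
Block 5 (10000): 1 one → 0

00110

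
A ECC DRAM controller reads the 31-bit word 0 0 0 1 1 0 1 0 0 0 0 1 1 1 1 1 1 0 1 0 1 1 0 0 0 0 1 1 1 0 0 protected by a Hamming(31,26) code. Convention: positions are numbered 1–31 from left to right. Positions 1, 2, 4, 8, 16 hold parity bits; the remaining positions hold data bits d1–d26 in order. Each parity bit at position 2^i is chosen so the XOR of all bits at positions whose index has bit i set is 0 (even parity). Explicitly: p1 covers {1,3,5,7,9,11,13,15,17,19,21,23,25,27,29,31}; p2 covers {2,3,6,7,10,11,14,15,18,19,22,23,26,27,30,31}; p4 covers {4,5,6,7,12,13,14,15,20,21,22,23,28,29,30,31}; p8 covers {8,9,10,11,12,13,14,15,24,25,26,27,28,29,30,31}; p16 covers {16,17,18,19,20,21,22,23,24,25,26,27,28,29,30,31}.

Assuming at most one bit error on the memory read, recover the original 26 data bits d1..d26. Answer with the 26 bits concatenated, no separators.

01010001011101011000011100

s1 (pos 1,3,5,7,9,11,13,15,17,19,21,23,25,27,29,31): 0⊕0⊕1⊕1⊕0⊕0⊕1⊕1⊕1⊕1⊕1⊕0⊕0⊕1⊕1⊕0 = 1
s2 (pos 2,3,6,7,10,11,14,15,18,19,22,23,26,27,30,31): 0⊕0⊕0⊕1⊕0⊕0⊕1⊕1⊕0⊕1⊕1⊕0⊕0⊕1⊕0⊕0 = 0
s4 (pos 4,5,6,7,12,13,14,15,20,21,22,23,28,29,30,31): 1⊕1⊕0⊕1⊕1⊕1⊕1⊕1⊕0⊕1⊕1⊕0⊕1⊕1⊕0⊕0 = 1
s8 (pos 8,9,10,11,12,13,14,15,24,25,26,27,28,29,30,31): 0⊕0⊕0⊕0⊕1⊕1⊕1⊕1⊕0⊕0⊕0⊕1⊕1⊕1⊕0⊕0 = 1
s16 (pos 16,17,18,19,20,21,22,23,24,25,26,27,28,29,30,31): 1⊕1⊕0⊕1⊕0⊕1⊕1⊕0⊕0⊕0⊕0⊕1⊕1⊕1⊕0⊕0 = 0
Syndrome s16…s1 = 01101 → error at position 13.
Flip position 13: 0001101000011111101011000011100 → 0001101000010111101011000011100
Read data bits from positions 3,5,6,7,9,10,11,12,13,14,15,17,18,19,20,21,22,23,24,25,26,27,28,29,30,31: 01010001011101011000011100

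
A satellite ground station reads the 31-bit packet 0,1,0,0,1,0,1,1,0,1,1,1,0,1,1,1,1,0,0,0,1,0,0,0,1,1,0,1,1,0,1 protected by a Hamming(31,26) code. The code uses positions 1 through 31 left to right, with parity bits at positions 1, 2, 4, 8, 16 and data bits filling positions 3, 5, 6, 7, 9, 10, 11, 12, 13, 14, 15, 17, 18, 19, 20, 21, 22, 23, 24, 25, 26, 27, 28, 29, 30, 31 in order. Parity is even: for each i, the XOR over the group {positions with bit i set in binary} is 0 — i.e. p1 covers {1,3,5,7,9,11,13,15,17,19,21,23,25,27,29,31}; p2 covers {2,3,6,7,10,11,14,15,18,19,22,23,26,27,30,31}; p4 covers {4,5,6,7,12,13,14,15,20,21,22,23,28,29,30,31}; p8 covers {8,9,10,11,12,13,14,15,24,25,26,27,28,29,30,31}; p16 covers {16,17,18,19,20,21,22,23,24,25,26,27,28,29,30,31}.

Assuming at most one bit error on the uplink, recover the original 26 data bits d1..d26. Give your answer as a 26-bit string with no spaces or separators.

s1 (pos 1,3,5,7,9,11,13,15,17,19,21,23,25,27,29,31): 0⊕0⊕1⊕1⊕0⊕1⊕0⊕1⊕1⊕0⊕1⊕0⊕1⊕0⊕1⊕1 = 1
s2 (pos 2,3,6,7,10,11,14,15,18,19,22,23,26,27,30,31): 1⊕0⊕0⊕1⊕1⊕1⊕1⊕1⊕0⊕0⊕0⊕0⊕1⊕0⊕0⊕1 = 0
s4 (pos 4,5,6,7,12,13,14,15,20,21,22,23,28,29,30,31): 0⊕1⊕0⊕1⊕1⊕0⊕1⊕1⊕0⊕1⊕0⊕0⊕1⊕1⊕0⊕1 = 1
s8 (pos 8,9,10,11,12,13,14,15,24,25,26,27,28,29,30,31): 1⊕0⊕1⊕1⊕1⊕0⊕1⊕1⊕0⊕1⊕1⊕0⊕1⊕1⊕0⊕1 = 1
s16 (pos 16,17,18,19,20,21,22,23,24,25,26,27,28,29,30,31): 1⊕1⊕0⊕0⊕0⊕1⊕0⊕0⊕0⊕1⊕1⊕0⊕1⊕1⊕0⊕1 = 0
Syndrome s16…s1 = 01101 → error at position 13.
Flip position 13: 0100101101110111100010001101101 → 0100101101111111100010001101101
Read data bits from positions 3,5,6,7,9,10,11,12,13,14,15,17,18,19,20,21,22,23,24,25,26,27,28,29,30,31: 01010111111100010001101101

01010111111100010001101101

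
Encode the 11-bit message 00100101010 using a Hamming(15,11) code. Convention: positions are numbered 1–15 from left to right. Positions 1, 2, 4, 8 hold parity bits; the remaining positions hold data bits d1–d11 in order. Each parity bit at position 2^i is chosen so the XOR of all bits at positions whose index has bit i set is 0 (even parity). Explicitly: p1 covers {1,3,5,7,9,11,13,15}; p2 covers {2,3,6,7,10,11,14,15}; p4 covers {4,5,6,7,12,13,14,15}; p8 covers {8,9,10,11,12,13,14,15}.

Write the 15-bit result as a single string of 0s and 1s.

Place data at non-parity positions: p1 p2 0 p4 0 1 0 p8 0 1 0 1 0 1 0
p1 (pos 1,3,5,7,9,11,13,15): XOR of data positions = 0⊕0⊕0⊕0⊕0⊕0⊕0 = 0
p2 (pos 2,3,6,7,10,11,14,15): XOR of data positions = 0⊕1⊕0⊕1⊕0⊕1⊕0 = 1
p4 (pos 4,5,6,7,12,13,14,15): XOR of data positions = 0⊕1⊕0⊕1⊕0⊕1⊕0 = 1
p8 (pos 8,9,10,11,12,13,14,15): XOR of data positions = 0⊕1⊕0⊕1⊕0⊕1⊕0 = 1
Codeword: 010101010101010

010101010101010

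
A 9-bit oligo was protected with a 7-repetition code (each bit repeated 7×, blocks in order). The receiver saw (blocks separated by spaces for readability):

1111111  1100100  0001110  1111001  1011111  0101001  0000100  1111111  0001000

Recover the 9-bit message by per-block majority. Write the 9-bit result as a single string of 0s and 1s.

100110010

Block 1 (1111111): 7 ones → 1
Block 2 (1100100): 3 ones → 0
Block 3 (0001110): 3 ones → 0
Block 4 (1111001): 5 ones → 1
Block 5 (1011111): 6 ones → 1
Block 6 (0101001): 3 ones → 0
Block 7 (0000100): 1 one → 0
Block 8 (1111111): 7 ones → 1
Block 9 (0001000): 1 one → 0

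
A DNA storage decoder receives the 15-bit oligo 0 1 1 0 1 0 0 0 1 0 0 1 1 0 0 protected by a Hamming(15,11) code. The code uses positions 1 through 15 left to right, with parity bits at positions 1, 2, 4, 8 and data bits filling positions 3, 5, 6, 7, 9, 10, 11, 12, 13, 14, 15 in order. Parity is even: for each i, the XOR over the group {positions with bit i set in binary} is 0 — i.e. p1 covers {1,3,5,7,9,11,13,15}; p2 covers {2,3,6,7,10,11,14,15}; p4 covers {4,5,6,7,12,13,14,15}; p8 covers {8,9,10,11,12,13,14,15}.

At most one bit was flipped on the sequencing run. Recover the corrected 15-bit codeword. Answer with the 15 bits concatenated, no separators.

011010001000100

s1 (pos 1,3,5,7,9,11,13,15): 0⊕1⊕1⊕0⊕1⊕0⊕1⊕0 = 0
s2 (pos 2,3,6,7,10,11,14,15): 1⊕1⊕0⊕0⊕0⊕0⊕0⊕0 = 0
s4 (pos 4,5,6,7,12,13,14,15): 0⊕1⊕0⊕0⊕1⊕1⊕0⊕0 = 1
s8 (pos 8,9,10,11,12,13,14,15): 0⊕1⊕0⊕0⊕1⊕1⊕0⊕0 = 1
Syndrome s8…s1 = 1100 → error at position 12.
Flip position 12: 011010001001100 → 011010001000100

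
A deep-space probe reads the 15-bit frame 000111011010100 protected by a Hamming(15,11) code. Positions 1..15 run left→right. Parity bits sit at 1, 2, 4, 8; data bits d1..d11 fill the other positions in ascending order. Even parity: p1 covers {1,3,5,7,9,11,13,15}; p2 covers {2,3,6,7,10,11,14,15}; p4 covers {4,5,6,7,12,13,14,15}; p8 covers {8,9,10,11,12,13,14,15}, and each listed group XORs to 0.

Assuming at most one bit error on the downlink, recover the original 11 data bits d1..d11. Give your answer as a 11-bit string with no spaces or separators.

s1 (pos 1,3,5,7,9,11,13,15): 0⊕0⊕1⊕0⊕1⊕1⊕1⊕0 = 0
s2 (pos 2,3,6,7,10,11,14,15): 0⊕0⊕1⊕0⊕0⊕1⊕0⊕0 = 0
s4 (pos 4,5,6,7,12,13,14,15): 1⊕1⊕1⊕0⊕0⊕1⊕0⊕0 = 0
s8 (pos 8,9,10,11,12,13,14,15): 1⊕1⊕0⊕1⊕0⊕1⊕0⊕0 = 0
Syndrome s8…s1 = 0000 → no error.
Read data bits from positions 3,5,6,7,9,10,11,12,13,14,15: 01101010100

01101010100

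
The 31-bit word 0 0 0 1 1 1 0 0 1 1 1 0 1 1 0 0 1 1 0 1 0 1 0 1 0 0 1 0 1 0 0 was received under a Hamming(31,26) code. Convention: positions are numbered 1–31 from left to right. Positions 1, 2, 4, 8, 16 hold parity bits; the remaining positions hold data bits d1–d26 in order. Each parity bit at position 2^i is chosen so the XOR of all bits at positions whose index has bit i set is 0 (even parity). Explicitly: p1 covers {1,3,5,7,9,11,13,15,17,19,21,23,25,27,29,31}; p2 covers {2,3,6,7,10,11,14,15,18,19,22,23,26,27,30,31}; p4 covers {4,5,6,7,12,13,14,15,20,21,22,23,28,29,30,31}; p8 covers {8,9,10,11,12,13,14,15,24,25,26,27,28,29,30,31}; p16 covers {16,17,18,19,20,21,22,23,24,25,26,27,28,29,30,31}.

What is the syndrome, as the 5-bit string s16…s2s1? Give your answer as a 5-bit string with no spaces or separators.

10011

s1 (pos 1,3,5,7,9,11,13,15,17,19,21,23,25,27,29,31): 0⊕0⊕1⊕0⊕1⊕1⊕1⊕0⊕1⊕0⊕0⊕0⊕0⊕1⊕1⊕0 = 1
s2 (pos 2,3,6,7,10,11,14,15,18,19,22,23,26,27,30,31): 0⊕0⊕1⊕0⊕1⊕1⊕1⊕0⊕1⊕0⊕1⊕0⊕0⊕1⊕0⊕0 = 1
s4 (pos 4,5,6,7,12,13,14,15,20,21,22,23,28,29,30,31): 1⊕1⊕1⊕0⊕0⊕1⊕1⊕0⊕1⊕0⊕1⊕0⊕0⊕1⊕0⊕0 = 0
s8 (pos 8,9,10,11,12,13,14,15,24,25,26,27,28,29,30,31): 0⊕1⊕1⊕1⊕0⊕1⊕1⊕0⊕1⊕0⊕0⊕1⊕0⊕1⊕0⊕0 = 0
s16 (pos 16,17,18,19,20,21,22,23,24,25,26,27,28,29,30,31): 0⊕1⊕1⊕0⊕1⊕0⊕1⊕0⊕1⊕0⊕0⊕1⊕0⊕1⊕0⊕0 = 1
Syndrome s16…s1 = 10011 → error at position 19.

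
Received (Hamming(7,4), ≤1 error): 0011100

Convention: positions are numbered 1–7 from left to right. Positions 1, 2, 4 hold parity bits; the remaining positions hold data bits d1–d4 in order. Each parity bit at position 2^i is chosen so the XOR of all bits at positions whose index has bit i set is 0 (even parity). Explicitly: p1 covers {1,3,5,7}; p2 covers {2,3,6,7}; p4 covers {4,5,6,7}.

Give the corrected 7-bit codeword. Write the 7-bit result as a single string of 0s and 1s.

0111100

s1 (pos 1,3,5,7): 0⊕1⊕1⊕0 = 0
s2 (pos 2,3,6,7): 0⊕1⊕0⊕0 = 1
s4 (pos 4,5,6,7): 1⊕1⊕0⊕0 = 0
Syndrome s4…s1 = 010 → error at position 2.
Flip position 2: 0011100 → 0111100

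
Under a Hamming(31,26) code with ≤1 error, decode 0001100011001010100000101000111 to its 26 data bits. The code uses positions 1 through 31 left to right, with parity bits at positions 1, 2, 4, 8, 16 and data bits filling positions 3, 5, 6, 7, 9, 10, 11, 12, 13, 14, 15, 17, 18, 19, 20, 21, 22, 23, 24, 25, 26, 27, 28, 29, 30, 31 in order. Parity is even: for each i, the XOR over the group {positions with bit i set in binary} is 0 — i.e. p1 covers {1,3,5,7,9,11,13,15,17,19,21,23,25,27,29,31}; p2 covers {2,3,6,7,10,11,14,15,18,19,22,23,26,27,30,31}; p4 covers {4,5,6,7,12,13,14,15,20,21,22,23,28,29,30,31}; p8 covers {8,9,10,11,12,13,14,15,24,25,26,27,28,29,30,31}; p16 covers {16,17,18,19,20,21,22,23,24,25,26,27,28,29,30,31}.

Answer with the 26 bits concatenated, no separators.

s1 (pos 1,3,5,7,9,11,13,15,17,19,21,23,25,27,29,31): 0⊕0⊕1⊕0⊕1⊕0⊕1⊕1⊕1⊕0⊕0⊕1⊕1⊕0⊕1⊕1 = 1
s2 (pos 2,3,6,7,10,11,14,15,18,19,22,23,26,27,30,31): 0⊕0⊕0⊕0⊕1⊕0⊕0⊕1⊕0⊕0⊕0⊕1⊕0⊕0⊕1⊕1 = 1
s4 (pos 4,5,6,7,12,13,14,15,20,21,22,23,28,29,30,31): 1⊕1⊕0⊕0⊕0⊕1⊕0⊕1⊕0⊕0⊕0⊕1⊕0⊕1⊕1⊕1 = 0
s8 (pos 8,9,10,11,12,13,14,15,24,25,26,27,28,29,30,31): 0⊕1⊕1⊕0⊕0⊕1⊕0⊕1⊕0⊕1⊕0⊕0⊕0⊕1⊕1⊕1 = 0
s16 (pos 16,17,18,19,20,21,22,23,24,25,26,27,28,29,30,31): 0⊕1⊕0⊕0⊕0⊕0⊕0⊕1⊕0⊕1⊕0⊕0⊕0⊕1⊕1⊕1 = 0
Syndrome s16…s1 = 00011 → error at position 3.
Flip position 3: 0001100011001010100000101000111 → 0011100011001010100000101000111
Read data bits from positions 3,5,6,7,9,10,11,12,13,14,15,17,18,19,20,21,22,23,24,25,26,27,28,29,30,31: 11001100101100000101000111

11001100101100000101000111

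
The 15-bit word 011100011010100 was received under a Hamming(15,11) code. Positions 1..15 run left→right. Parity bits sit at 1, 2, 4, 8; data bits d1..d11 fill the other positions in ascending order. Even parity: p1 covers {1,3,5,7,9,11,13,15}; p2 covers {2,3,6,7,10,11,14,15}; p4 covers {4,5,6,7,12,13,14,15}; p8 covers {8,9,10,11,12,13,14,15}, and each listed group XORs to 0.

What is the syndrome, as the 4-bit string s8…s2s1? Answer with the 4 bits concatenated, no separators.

0010

s1 (pos 1,3,5,7,9,11,13,15): 0⊕1⊕0⊕0⊕1⊕1⊕1⊕0 = 0
s2 (pos 2,3,6,7,10,11,14,15): 1⊕1⊕0⊕0⊕0⊕1⊕0⊕0 = 1
s4 (pos 4,5,6,7,12,13,14,15): 1⊕0⊕0⊕0⊕0⊕1⊕0⊕0 = 0
s8 (pos 8,9,10,11,12,13,14,15): 1⊕1⊕0⊕1⊕0⊕1⊕0⊕0 = 0
Syndrome s8…s1 = 0010 → error at position 2.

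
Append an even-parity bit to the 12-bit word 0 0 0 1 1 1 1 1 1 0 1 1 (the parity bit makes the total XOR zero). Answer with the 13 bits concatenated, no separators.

XOR of the 12 data bits: 0⊕0⊕0⊕1⊕1⊕1⊕1⊕1⊕1⊕0⊕1⊕1 = 0
Parity bit = 0 (so all 13 bits XOR to 0).

0001111110110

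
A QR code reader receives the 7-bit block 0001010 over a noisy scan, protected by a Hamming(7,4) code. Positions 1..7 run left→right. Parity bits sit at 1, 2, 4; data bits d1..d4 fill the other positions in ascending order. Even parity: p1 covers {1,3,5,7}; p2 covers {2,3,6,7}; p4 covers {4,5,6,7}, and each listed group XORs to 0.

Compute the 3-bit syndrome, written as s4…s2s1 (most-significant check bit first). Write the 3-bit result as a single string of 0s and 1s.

010

s1 (pos 1,3,5,7): 0⊕0⊕0⊕0 = 0
s2 (pos 2,3,6,7): 0⊕0⊕1⊕0 = 1
s4 (pos 4,5,6,7): 1⊕0⊕1⊕0 = 0
Syndrome s4…s1 = 010 → error at position 2.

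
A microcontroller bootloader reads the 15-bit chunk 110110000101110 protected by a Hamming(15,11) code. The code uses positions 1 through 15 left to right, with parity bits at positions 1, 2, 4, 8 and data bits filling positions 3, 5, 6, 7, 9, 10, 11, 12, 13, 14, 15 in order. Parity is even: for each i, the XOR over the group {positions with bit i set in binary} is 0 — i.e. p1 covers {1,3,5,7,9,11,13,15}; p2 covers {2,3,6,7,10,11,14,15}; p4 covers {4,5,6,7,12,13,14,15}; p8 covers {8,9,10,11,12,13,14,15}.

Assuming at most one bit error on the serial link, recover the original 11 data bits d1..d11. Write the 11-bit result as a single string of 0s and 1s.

01010101110

s1 (pos 1,3,5,7,9,11,13,15): 1⊕0⊕1⊕0⊕0⊕0⊕1⊕0 = 1
s2 (pos 2,3,6,7,10,11,14,15): 1⊕0⊕0⊕0⊕1⊕0⊕1⊕0 = 1
s4 (pos 4,5,6,7,12,13,14,15): 1⊕1⊕0⊕0⊕1⊕1⊕1⊕0 = 1
s8 (pos 8,9,10,11,12,13,14,15): 0⊕0⊕1⊕0⊕1⊕1⊕1⊕0 = 0
Syndrome s8…s1 = 0111 → error at position 7.
Flip position 7: 110110000101110 → 110110100101110
Read data bits from positions 3,5,6,7,9,10,11,12,13,14,15: 01010101110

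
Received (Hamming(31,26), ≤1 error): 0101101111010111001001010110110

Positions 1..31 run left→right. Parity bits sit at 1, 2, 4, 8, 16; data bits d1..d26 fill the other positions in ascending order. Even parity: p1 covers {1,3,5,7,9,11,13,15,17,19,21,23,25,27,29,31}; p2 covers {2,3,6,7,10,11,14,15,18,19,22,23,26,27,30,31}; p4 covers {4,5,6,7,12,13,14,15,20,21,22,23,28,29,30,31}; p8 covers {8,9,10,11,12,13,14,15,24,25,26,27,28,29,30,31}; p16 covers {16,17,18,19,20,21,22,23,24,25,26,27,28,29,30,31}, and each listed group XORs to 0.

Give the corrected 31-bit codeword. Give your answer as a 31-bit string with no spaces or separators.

s1 (pos 1,3,5,7,9,11,13,15,17,19,21,23,25,27,29,31): 0⊕0⊕1⊕1⊕1⊕0⊕0⊕1⊕0⊕1⊕0⊕0⊕0⊕1⊕1⊕0 = 1
s2 (pos 2,3,6,7,10,11,14,15,18,19,22,23,26,27,30,31): 1⊕0⊕0⊕1⊕1⊕0⊕1⊕1⊕0⊕1⊕1⊕0⊕1⊕1⊕1⊕0 = 0
s4 (pos 4,5,6,7,12,13,14,15,20,21,22,23,28,29,30,31): 1⊕1⊕0⊕1⊕1⊕0⊕1⊕1⊕0⊕0⊕1⊕0⊕0⊕1⊕1⊕0 = 1
s8 (pos 8,9,10,11,12,13,14,15,24,25,26,27,28,29,30,31): 1⊕1⊕1⊕0⊕1⊕0⊕1⊕1⊕1⊕0⊕1⊕1⊕0⊕1⊕1⊕0 = 1
s16 (pos 16,17,18,19,20,21,22,23,24,25,26,27,28,29,30,31): 1⊕0⊕0⊕1⊕0⊕0⊕1⊕0⊕1⊕0⊕1⊕1⊕0⊕1⊕1⊕0 = 0
Syndrome s16…s1 = 01101 → error at position 13.
Flip position 13: 0101101111010111001001010110110 → 0101101111011111001001010110110

0101101111011111001001010110110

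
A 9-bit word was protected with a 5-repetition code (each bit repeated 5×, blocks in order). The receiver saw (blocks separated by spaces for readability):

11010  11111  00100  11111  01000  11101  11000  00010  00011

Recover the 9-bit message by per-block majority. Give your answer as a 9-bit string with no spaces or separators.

Block 1 (11010): 3 ones → 1
Block 2 (11111): 5 ones → 1
Block 3 (00100): 1 one → 0
Block 4 (11111): 5 ones → 1
Block 5 (01000): 1 one → 0
Block 6 (11101): 4 ones → 1
Block 7 (11000): 2 ones → 0
Block 8 (00010): 1 one → 0
Block 9 (00011): 2 ones → 0

110101000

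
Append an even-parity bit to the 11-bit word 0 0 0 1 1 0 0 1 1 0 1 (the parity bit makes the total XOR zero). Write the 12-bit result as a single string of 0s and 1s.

XOR of the 11 data bits: 0⊕0⊕0⊕1⊕1⊕0⊕0⊕1⊕1⊕0⊕1 = 1
Parity bit = 1 (so all 12 bits XOR to 0).

000110011011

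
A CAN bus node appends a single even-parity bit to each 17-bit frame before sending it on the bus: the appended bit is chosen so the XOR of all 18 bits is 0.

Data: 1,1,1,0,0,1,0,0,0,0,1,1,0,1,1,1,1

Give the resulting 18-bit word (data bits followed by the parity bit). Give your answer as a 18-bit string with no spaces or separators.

111001000011011110

XOR of the 17 data bits: 1⊕1⊕1⊕0⊕0⊕1⊕0⊕0⊕0⊕0⊕1⊕1⊕0⊕1⊕1⊕1⊕1 = 0
Parity bit = 0 (so all 18 bits XOR to 0).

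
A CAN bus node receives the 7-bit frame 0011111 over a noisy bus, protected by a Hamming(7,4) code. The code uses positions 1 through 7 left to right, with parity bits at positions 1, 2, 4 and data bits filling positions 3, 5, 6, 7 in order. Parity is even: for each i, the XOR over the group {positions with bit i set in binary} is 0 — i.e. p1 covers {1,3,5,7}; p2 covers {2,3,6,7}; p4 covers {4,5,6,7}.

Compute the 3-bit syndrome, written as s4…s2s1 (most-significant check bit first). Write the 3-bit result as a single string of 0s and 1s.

011

s1 (pos 1,3,5,7): 0⊕1⊕1⊕1 = 1
s2 (pos 2,3,6,7): 0⊕1⊕1⊕1 = 1
s4 (pos 4,5,6,7): 1⊕1⊕1⊕1 = 0
Syndrome s4…s1 = 011 → error at position 3.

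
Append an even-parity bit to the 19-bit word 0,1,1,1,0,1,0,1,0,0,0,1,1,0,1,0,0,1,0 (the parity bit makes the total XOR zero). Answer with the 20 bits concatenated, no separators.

01110101000110100101

XOR of the 19 data bits: 0⊕1⊕1⊕1⊕0⊕1⊕0⊕1⊕0⊕0⊕0⊕1⊕1⊕0⊕1⊕0⊕0⊕1⊕0 = 1
Parity bit = 1 (so all 20 bits XOR to 0).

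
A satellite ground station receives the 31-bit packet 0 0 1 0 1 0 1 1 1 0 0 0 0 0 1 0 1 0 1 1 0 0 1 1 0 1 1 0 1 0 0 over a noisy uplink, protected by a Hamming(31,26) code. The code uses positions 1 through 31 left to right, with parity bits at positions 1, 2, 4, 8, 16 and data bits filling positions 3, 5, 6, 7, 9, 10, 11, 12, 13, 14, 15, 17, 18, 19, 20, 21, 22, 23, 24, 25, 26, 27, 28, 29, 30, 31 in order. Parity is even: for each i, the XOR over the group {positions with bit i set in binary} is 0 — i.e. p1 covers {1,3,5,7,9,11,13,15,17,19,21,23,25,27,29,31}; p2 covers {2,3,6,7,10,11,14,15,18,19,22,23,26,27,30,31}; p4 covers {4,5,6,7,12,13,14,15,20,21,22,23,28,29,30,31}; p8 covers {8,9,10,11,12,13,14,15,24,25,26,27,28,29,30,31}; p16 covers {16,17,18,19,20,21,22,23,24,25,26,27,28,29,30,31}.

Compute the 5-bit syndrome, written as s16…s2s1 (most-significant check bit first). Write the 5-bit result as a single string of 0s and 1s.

01010

s1 (pos 1,3,5,7,9,11,13,15,17,19,21,23,25,27,29,31): 0⊕1⊕1⊕1⊕1⊕0⊕0⊕1⊕1⊕1⊕0⊕1⊕0⊕1⊕1⊕0 = 0
s2 (pos 2,3,6,7,10,11,14,15,18,19,22,23,26,27,30,31): 0⊕1⊕0⊕1⊕0⊕0⊕0⊕1⊕0⊕1⊕0⊕1⊕1⊕1⊕0⊕0 = 1
s4 (pos 4,5,6,7,12,13,14,15,20,21,22,23,28,29,30,31): 0⊕1⊕0⊕1⊕0⊕0⊕0⊕1⊕1⊕0⊕0⊕1⊕0⊕1⊕0⊕0 = 0
s8 (pos 8,9,10,11,12,13,14,15,24,25,26,27,28,29,30,31): 1⊕1⊕0⊕0⊕0⊕0⊕0⊕1⊕1⊕0⊕1⊕1⊕0⊕1⊕0⊕0 = 1
s16 (pos 16,17,18,19,20,21,22,23,24,25,26,27,28,29,30,31): 0⊕1⊕0⊕1⊕1⊕0⊕0⊕1⊕1⊕0⊕1⊕1⊕0⊕1⊕0⊕0 = 0
Syndrome s16…s1 = 01010 → error at position 10.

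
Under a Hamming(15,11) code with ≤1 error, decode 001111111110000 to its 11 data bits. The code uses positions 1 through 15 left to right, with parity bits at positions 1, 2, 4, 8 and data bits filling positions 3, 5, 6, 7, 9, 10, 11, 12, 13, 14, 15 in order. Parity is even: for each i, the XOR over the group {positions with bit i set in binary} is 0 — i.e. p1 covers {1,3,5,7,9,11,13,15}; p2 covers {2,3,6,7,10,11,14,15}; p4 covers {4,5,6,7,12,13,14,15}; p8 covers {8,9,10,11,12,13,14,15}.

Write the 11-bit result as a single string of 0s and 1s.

s1 (pos 1,3,5,7,9,11,13,15): 0⊕1⊕1⊕1⊕1⊕1⊕0⊕0 = 1
s2 (pos 2,3,6,7,10,11,14,15): 0⊕1⊕1⊕1⊕1⊕1⊕0⊕0 = 1
s4 (pos 4,5,6,7,12,13,14,15): 1⊕1⊕1⊕1⊕0⊕0⊕0⊕0 = 0
s8 (pos 8,9,10,11,12,13,14,15): 1⊕1⊕1⊕1⊕0⊕0⊕0⊕0 = 0
Syndrome s8…s1 = 0011 → error at position 3.
Flip position 3: 001111111110000 → 000111111110000
Read data bits from positions 3,5,6,7,9,10,11,12,13,14,15: 01111110000

01111110000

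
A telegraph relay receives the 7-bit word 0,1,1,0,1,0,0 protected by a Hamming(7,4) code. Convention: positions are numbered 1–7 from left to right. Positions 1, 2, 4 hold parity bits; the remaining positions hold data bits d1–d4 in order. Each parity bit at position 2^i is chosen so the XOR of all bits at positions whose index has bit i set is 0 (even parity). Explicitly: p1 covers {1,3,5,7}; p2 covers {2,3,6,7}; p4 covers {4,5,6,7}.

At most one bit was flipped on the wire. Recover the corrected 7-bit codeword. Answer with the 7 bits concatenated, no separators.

0111100

s1 (pos 1,3,5,7): 0⊕1⊕1⊕0 = 0
s2 (pos 2,3,6,7): 1⊕1⊕0⊕0 = 0
s4 (pos 4,5,6,7): 0⊕1⊕0⊕0 = 1
Syndrome s4…s1 = 100 → error at position 4.
Flip position 4: 0110100 → 0111100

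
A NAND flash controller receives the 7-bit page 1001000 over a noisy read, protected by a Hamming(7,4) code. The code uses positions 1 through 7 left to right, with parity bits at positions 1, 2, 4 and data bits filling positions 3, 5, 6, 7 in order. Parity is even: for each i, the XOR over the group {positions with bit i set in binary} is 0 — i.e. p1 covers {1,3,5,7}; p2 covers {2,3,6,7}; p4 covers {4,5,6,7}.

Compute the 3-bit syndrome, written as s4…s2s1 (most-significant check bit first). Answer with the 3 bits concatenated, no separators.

s1 (pos 1,3,5,7): 1⊕0⊕0⊕0 = 1
s2 (pos 2,3,6,7): 0⊕0⊕0⊕0 = 0
s4 (pos 4,5,6,7): 1⊕0⊕0⊕0 = 1
Syndrome s4…s1 = 101 → error at position 5.

101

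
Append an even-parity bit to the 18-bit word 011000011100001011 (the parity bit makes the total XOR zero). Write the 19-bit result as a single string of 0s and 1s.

0110000111000010110

XOR of the 18 data bits: 0⊕1⊕1⊕0⊕0⊕0⊕0⊕1⊕1⊕1⊕0⊕0⊕0⊕0⊕1⊕0⊕1⊕1 = 0
Parity bit = 0 (so all 19 bits XOR to 0).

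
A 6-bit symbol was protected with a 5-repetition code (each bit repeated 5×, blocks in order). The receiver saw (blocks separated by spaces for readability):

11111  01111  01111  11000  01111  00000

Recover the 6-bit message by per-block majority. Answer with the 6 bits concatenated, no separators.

111010

Block 1 (11111): 5 ones → 1
Block 2 (01111): 4 ones → 1
Block 3 (01111): 4 ones → 1
Block 4 (11000): 2 ones → 0
Block 5 (01111): 4 ones → 1
Block 6 (00000): 0 ones → 0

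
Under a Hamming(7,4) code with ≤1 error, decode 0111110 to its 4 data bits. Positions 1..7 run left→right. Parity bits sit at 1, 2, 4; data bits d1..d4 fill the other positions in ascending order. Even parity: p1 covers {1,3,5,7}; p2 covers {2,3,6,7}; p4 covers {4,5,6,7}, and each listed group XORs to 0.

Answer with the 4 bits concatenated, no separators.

s1 (pos 1,3,5,7): 0⊕1⊕1⊕0 = 0
s2 (pos 2,3,6,7): 1⊕1⊕1⊕0 = 1
s4 (pos 4,5,6,7): 1⊕1⊕1⊕0 = 1
Syndrome s4…s1 = 110 → error at position 6.
Flip position 6: 0111110 → 0111100
Read data bits from positions 3,5,6,7: 1100

1100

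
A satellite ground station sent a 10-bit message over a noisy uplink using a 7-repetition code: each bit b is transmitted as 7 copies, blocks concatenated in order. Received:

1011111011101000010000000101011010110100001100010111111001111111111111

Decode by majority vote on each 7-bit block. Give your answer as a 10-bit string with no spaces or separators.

1100100111

Block 1 (1011111): 6 ones → 1
Block 2 (0111010): 4 ones → 1
Block 3 (0001000): 1 one → 0
Block 4 (0000101): 2 ones → 0
Block 5 (0110101): 4 ones → 1
Block 6 (1010000): 2 ones → 0
Block 7 (1100010): 3 ones → 0
Block 8 (1111110): 6 ones → 1
Block 9 (0111111): 6 ones → 1
Block 10 (1111111): 7 ones → 1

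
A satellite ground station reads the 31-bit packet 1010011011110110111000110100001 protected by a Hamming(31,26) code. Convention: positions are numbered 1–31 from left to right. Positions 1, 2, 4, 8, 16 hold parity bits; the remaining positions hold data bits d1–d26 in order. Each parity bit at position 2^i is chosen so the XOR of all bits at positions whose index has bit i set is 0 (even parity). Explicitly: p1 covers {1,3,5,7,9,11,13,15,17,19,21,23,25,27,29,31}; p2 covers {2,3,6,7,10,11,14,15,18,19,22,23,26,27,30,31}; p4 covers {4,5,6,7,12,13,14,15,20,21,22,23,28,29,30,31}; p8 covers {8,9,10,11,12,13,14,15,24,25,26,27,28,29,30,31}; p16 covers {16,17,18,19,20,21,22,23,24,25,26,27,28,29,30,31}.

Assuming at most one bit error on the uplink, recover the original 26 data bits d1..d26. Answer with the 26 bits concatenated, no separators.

10111111011111000110101001

s1 (pos 1,3,5,7,9,11,13,15,17,19,21,23,25,27,29,31): 1⊕1⊕0⊕1⊕1⊕1⊕0⊕1⊕1⊕1⊕0⊕1⊕0⊕0⊕0⊕1 = 0
s2 (pos 2,3,6,7,10,11,14,15,18,19,22,23,26,27,30,31): 0⊕1⊕1⊕1⊕1⊕1⊕1⊕1⊕1⊕1⊕0⊕1⊕1⊕0⊕0⊕1 = 0
s4 (pos 4,5,6,7,12,13,14,15,20,21,22,23,28,29,30,31): 0⊕0⊕1⊕1⊕1⊕0⊕1⊕1⊕0⊕0⊕0⊕1⊕0⊕0⊕0⊕1 = 1
s8 (pos 8,9,10,11,12,13,14,15,24,25,26,27,28,29,30,31): 0⊕1⊕1⊕1⊕1⊕0⊕1⊕1⊕1⊕0⊕1⊕0⊕0⊕0⊕0⊕1 = 1
s16 (pos 16,17,18,19,20,21,22,23,24,25,26,27,28,29,30,31): 0⊕1⊕1⊕1⊕0⊕0⊕0⊕1⊕1⊕0⊕1⊕0⊕0⊕0⊕0⊕1 = 1
Syndrome s16…s1 = 11100 → error at position 28.
Flip position 28: 1010011011110110111000110100001 → 1010011011110110111000110101001
Read data bits from positions 3,5,6,7,9,10,11,12,13,14,15,17,18,19,20,21,22,23,24,25,26,27,28,29,30,31: 10111111011111000110101001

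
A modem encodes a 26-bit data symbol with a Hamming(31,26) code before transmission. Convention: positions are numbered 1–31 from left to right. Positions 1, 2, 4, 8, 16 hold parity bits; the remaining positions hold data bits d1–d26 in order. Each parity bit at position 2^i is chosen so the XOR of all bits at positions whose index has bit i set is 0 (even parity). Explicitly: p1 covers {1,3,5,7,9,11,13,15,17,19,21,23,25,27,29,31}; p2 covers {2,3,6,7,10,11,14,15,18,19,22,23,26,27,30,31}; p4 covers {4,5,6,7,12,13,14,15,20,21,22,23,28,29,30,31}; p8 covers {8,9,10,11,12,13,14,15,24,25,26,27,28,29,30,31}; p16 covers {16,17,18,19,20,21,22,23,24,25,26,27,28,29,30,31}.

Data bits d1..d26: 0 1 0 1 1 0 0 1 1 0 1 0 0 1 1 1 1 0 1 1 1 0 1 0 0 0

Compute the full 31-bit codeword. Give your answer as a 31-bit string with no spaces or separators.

Place data at non-parity positions: p1 p2 0 p4 1 0 1 p8 1 0 0 1 1 0 1 p16 0 0 1 1 1 1 0 1 1 1 0 1 0 0 0
p1 (pos 1,3,5,7,9,11,13,15,17,19,21,23,25,27,29,31): XOR of data positions = 0⊕1⊕1⊕1⊕0⊕1⊕1⊕0⊕1⊕1⊕0⊕1⊕0⊕0⊕0 = 0
p2 (pos 2,3,6,7,10,11,14,15,18,19,22,23,26,27,30,31): XOR of data positions = 0⊕0⊕1⊕0⊕0⊕0⊕1⊕0⊕1⊕1⊕0⊕1⊕0⊕0⊕0 = 1
p4 (pos 4,5,6,7,12,13,14,15,20,21,22,23,28,29,30,31): XOR of data positions = 1⊕0⊕1⊕1⊕1⊕0⊕1⊕1⊕1⊕1⊕0⊕1⊕0⊕0⊕0 = 1
p8 (pos 8,9,10,11,12,13,14,15,24,25,26,27,28,29,30,31): XOR of data positions = 1⊕0⊕0⊕1⊕1⊕0⊕1⊕1⊕1⊕1⊕0⊕1⊕0⊕0⊕0 = 0
p16 (pos 16,17,18,19,20,21,22,23,24,25,26,27,28,29,30,31): XOR of data positions = 0⊕0⊕1⊕1⊕1⊕1⊕0⊕1⊕1⊕1⊕0⊕1⊕0⊕0⊕0 = 0
Codeword: 0101101010011010001111011101000

0101101010011010001111011101000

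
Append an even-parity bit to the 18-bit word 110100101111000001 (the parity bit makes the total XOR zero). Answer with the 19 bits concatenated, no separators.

XOR of the 18 data bits: 1⊕1⊕0⊕1⊕0⊕0⊕1⊕0⊕1⊕1⊕1⊕1⊕0⊕0⊕0⊕0⊕0⊕1 = 1
Parity bit = 1 (so all 19 bits XOR to 0).

1101001011110000011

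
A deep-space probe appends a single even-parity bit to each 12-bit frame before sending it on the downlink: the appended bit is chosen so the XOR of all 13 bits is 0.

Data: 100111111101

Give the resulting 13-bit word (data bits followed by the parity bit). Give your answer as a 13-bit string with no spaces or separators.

XOR of the 12 data bits: 1⊕0⊕0⊕1⊕1⊕1⊕1⊕1⊕1⊕1⊕0⊕1 = 1
Parity bit = 1 (so all 13 bits XOR to 0).

1001111111011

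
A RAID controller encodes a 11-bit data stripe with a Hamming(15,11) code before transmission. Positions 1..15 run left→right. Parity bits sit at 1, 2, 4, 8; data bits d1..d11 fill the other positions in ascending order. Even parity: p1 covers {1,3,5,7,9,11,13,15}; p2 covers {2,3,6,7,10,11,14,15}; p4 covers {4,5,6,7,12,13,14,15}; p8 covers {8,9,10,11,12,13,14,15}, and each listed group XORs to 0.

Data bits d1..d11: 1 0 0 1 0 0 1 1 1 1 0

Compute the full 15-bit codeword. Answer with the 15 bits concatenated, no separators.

001000100011110

Place data at non-parity positions: p1 p2 1 p4 0 0 1 p8 0 0 1 1 1 1 0
p1 (pos 1,3,5,7,9,11,13,15): XOR of data positions = 1⊕0⊕1⊕0⊕1⊕1⊕0 = 0
p2 (pos 2,3,6,7,10,11,14,15): XOR of data positions = 1⊕0⊕1⊕0⊕1⊕1⊕0 = 0
p4 (pos 4,5,6,7,12,13,14,15): XOR of data positions = 0⊕0⊕1⊕1⊕1⊕1⊕0 = 0
p8 (pos 8,9,10,11,12,13,14,15): XOR of data positions = 0⊕0⊕1⊕1⊕1⊕1⊕0 = 0
Codeword: 001000100011110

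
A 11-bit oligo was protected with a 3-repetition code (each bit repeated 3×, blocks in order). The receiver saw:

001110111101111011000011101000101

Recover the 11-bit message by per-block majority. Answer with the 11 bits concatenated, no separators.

01111101101

Block 1 (001): 1 one → 0
Block 2 (110): 2 ones → 1
Block 3 (111): 3 ones → 1
Block 4 (101): 2 ones → 1
Block 5 (111): 3 ones → 1
Block 6 (011): 2 ones → 1
Block 7 (000): 0 ones → 0
Block 8 (011): 2 ones → 1
Block 9 (101): 2 ones → 1
Block 10 (000): 0 ones → 0
Block 11 (101): 2 ones → 1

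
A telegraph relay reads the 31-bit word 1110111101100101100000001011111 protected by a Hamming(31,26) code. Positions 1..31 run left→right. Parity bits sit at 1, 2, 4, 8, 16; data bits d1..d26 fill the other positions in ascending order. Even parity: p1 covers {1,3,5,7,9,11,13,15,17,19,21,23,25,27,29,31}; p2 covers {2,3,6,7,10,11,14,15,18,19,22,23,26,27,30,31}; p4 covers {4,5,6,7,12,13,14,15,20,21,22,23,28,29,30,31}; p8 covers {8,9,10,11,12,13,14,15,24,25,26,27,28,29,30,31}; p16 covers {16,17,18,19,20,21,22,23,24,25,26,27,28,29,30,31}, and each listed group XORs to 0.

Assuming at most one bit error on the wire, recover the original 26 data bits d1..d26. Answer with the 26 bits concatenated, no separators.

11110110010100000001011111

s1 (pos 1,3,5,7,9,11,13,15,17,19,21,23,25,27,29,31): 1⊕1⊕1⊕1⊕0⊕1⊕0⊕0⊕1⊕0⊕0⊕0⊕1⊕1⊕1⊕1 = 0
s2 (pos 2,3,6,7,10,11,14,15,18,19,22,23,26,27,30,31): 1⊕1⊕1⊕1⊕1⊕1⊕1⊕0⊕0⊕0⊕0⊕0⊕0⊕1⊕1⊕1 = 0
s4 (pos 4,5,6,7,12,13,14,15,20,21,22,23,28,29,30,31): 0⊕1⊕1⊕1⊕0⊕0⊕1⊕0⊕0⊕0⊕0⊕0⊕1⊕1⊕1⊕1 = 0
s8 (pos 8,9,10,11,12,13,14,15,24,25,26,27,28,29,30,31): 1⊕0⊕1⊕1⊕0⊕0⊕1⊕0⊕0⊕1⊕0⊕1⊕1⊕1⊕1⊕1 = 0
s16 (pos 16,17,18,19,20,21,22,23,24,25,26,27,28,29,30,31): 1⊕1⊕0⊕0⊕0⊕0⊕0⊕0⊕0⊕1⊕0⊕1⊕1⊕1⊕1⊕1 = 0
Syndrome s16…s1 = 00000 → no error.
Read data bits from positions 3,5,6,7,9,10,11,12,13,14,15,17,18,19,20,21,22,23,24,25,26,27,28,29,30,31: 11110110010100000001011111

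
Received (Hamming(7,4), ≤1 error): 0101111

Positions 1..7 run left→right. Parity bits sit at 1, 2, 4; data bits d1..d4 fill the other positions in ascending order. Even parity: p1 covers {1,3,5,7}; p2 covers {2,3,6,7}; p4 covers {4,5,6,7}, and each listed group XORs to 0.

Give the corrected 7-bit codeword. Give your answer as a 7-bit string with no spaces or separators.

s1 (pos 1,3,5,7): 0⊕0⊕1⊕1 = 0
s2 (pos 2,3,6,7): 1⊕0⊕1⊕1 = 1
s4 (pos 4,5,6,7): 1⊕1⊕1⊕1 = 0
Syndrome s4…s1 = 010 → error at position 2.
Flip position 2: 0101111 → 0001111

0001111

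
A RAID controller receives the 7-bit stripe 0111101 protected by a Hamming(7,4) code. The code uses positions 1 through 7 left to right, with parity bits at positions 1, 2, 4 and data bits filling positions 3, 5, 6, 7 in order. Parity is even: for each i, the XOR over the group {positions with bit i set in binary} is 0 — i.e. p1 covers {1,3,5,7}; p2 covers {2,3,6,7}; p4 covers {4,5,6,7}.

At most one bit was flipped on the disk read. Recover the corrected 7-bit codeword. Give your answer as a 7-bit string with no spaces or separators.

0111100

s1 (pos 1,3,5,7): 0⊕1⊕1⊕1 = 1
s2 (pos 2,3,6,7): 1⊕1⊕0⊕1 = 1
s4 (pos 4,5,6,7): 1⊕1⊕0⊕1 = 1
Syndrome s4…s1 = 111 → error at position 7.
Flip position 7: 0111101 → 0111100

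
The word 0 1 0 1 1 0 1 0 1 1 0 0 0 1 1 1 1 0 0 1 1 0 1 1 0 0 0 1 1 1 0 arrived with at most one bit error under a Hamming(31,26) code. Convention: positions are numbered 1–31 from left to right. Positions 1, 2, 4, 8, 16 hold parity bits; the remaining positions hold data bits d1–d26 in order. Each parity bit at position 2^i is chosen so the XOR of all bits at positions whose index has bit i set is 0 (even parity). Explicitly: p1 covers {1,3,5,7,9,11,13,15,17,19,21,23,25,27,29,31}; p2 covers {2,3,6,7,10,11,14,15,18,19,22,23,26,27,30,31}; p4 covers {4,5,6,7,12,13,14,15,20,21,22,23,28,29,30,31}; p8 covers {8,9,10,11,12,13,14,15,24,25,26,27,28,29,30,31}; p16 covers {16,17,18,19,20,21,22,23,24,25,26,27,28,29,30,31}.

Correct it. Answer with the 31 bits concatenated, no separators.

s1 (pos 1,3,5,7,9,11,13,15,17,19,21,23,25,27,29,31): 0⊕0⊕1⊕1⊕1⊕0⊕0⊕1⊕1⊕0⊕1⊕1⊕0⊕0⊕1⊕0 = 0
s2 (pos 2,3,6,7,10,11,14,15,18,19,22,23,26,27,30,31): 1⊕0⊕0⊕1⊕1⊕0⊕1⊕1⊕0⊕0⊕0⊕1⊕0⊕0⊕1⊕0 = 1
s4 (pos 4,5,6,7,12,13,14,15,20,21,22,23,28,29,30,31): 1⊕1⊕0⊕1⊕0⊕0⊕1⊕1⊕1⊕1⊕0⊕1⊕1⊕1⊕1⊕0 = 1
s8 (pos 8,9,10,11,12,13,14,15,24,25,26,27,28,29,30,31): 0⊕1⊕1⊕0⊕0⊕0⊕1⊕1⊕1⊕0⊕0⊕0⊕1⊕1⊕1⊕0 = 0
s16 (pos 16,17,18,19,20,21,22,23,24,25,26,27,28,29,30,31): 1⊕1⊕0⊕0⊕1⊕1⊕0⊕1⊕1⊕0⊕0⊕0⊕1⊕1⊕1⊕0 = 1
Syndrome s16…s1 = 10110 → error at position 22.
Flip position 22: 0101101011000111100110110001110 → 0101101011000111100111110001110

0101101011000111100111110001110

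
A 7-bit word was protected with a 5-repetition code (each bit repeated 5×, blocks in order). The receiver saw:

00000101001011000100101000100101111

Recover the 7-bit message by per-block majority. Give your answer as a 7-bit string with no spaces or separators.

Block 1 (00000): 0 ones → 0
Block 2 (10100): 2 ones → 0
Block 3 (10110): 3 ones → 1
Block 4 (00100): 1 one → 0
Block 5 (10100): 2 ones → 0
Block 6 (01001): 2 ones → 0
Block 7 (01111): 4 ones → 1

0010001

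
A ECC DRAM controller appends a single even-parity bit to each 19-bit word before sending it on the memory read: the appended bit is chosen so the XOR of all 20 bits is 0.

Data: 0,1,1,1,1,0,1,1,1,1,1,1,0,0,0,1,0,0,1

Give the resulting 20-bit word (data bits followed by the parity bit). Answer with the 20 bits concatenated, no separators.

XOR of the 19 data bits: 0⊕1⊕1⊕1⊕1⊕0⊕1⊕1⊕1⊕1⊕1⊕1⊕0⊕0⊕0⊕1⊕0⊕0⊕1 = 0
Parity bit = 0 (so all 20 bits XOR to 0).

01111011111100010010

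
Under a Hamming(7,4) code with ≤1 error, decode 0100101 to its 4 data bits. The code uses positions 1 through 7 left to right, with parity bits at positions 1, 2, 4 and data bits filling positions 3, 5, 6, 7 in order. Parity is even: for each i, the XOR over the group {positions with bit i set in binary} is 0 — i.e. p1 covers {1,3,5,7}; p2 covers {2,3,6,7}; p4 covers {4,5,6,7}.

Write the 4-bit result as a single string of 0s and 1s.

s1 (pos 1,3,5,7): 0⊕0⊕1⊕1 = 0
s2 (pos 2,3,6,7): 1⊕0⊕0⊕1 = 0
s4 (pos 4,5,6,7): 0⊕1⊕0⊕1 = 0
Syndrome s4…s1 = 000 → no error.
Read data bits from positions 3,5,6,7: 0101

0101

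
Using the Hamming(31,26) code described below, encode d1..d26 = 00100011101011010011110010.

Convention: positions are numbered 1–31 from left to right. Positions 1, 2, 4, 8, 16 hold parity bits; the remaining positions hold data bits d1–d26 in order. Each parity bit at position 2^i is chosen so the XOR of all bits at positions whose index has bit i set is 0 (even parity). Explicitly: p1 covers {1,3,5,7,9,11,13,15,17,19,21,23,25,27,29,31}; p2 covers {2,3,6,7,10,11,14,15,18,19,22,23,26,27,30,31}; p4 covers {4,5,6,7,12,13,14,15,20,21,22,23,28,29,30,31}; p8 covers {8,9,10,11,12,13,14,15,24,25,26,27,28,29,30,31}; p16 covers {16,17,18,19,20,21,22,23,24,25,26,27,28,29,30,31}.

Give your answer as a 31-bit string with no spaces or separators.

1000010100111010011010011110010

Place data at non-parity positions: p1 p2 0 p4 0 1 0 p8 0 0 1 1 1 0 1 p16 0 1 1 0 1 0 0 1 1 1 1 0 0 1 0
p1 (pos 1,3,5,7,9,11,13,15,17,19,21,23,25,27,29,31): XOR of data positions = 0⊕0⊕0⊕0⊕1⊕1⊕1⊕0⊕1⊕1⊕0⊕1⊕1⊕0⊕0 = 1
p2 (pos 2,3,6,7,10,11,14,15,18,19,22,23,26,27,30,31): XOR of data positions = 0⊕1⊕0⊕0⊕1⊕0⊕1⊕1⊕1⊕0⊕0⊕1⊕1⊕1⊕0 = 0
p4 (pos 4,5,6,7,12,13,14,15,20,21,22,23,28,29,30,31): XOR of data positions = 0⊕1⊕0⊕1⊕1⊕0⊕1⊕0⊕1⊕0⊕0⊕0⊕0⊕1⊕0 = 0
p8 (pos 8,9,10,11,12,13,14,15,24,25,26,27,28,29,30,31): XOR of data positions = 0⊕0⊕1⊕1⊕1⊕0⊕1⊕1⊕1⊕1⊕1⊕0⊕0⊕1⊕0 = 1
p16 (pos 16,17,18,19,20,21,22,23,24,25,26,27,28,29,30,31): XOR of data positions = 0⊕1⊕1⊕0⊕1⊕0⊕0⊕1⊕1⊕1⊕1⊕0⊕0⊕1⊕0 = 0
Codeword: 1000010100111010011010011110010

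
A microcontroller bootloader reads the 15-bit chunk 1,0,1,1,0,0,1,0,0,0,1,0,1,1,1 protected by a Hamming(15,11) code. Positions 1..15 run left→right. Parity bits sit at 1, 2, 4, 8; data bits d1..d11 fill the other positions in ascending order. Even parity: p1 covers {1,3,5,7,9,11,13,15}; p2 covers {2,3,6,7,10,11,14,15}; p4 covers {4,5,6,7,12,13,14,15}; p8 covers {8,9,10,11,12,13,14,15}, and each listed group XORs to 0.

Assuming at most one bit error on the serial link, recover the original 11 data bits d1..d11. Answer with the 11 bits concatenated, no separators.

10110010111

s1 (pos 1,3,5,7,9,11,13,15): 1⊕1⊕0⊕1⊕0⊕1⊕1⊕1 = 0
s2 (pos 2,3,6,7,10,11,14,15): 0⊕1⊕0⊕1⊕0⊕1⊕1⊕1 = 1
s4 (pos 4,5,6,7,12,13,14,15): 1⊕0⊕0⊕1⊕0⊕1⊕1⊕1 = 1
s8 (pos 8,9,10,11,12,13,14,15): 0⊕0⊕0⊕1⊕0⊕1⊕1⊕1 = 0
Syndrome s8…s1 = 0110 → error at position 6.
Flip position 6: 101100100010111 → 101101100010111
Read data bits from positions 3,5,6,7,9,10,11,12,13,14,15: 10110010111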